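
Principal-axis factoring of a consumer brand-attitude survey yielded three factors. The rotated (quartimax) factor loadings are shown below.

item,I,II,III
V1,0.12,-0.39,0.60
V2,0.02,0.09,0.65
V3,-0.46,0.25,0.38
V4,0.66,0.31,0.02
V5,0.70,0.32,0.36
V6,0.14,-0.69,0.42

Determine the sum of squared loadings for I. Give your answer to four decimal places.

SS loadings for I = 0.12² + 0.02² + (-0.46)² + 0.66² + 0.70² + 0.14² = 0.0144 + 0.0004 + 0.2116 + 0.4356 + 0.4900 + 0.0196 = 1.1716

1.1716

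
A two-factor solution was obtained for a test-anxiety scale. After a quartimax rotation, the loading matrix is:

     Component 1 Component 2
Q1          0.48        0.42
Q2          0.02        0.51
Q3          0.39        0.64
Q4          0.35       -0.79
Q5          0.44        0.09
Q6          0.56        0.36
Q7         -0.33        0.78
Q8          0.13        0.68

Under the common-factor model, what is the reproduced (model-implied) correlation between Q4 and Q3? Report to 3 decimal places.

r̂ = Σ λ_i·λ_j across factors = (0.35)(0.39) + (-0.79)(0.64)
  = +0.1365 -0.5056 = -0.3691

-0.369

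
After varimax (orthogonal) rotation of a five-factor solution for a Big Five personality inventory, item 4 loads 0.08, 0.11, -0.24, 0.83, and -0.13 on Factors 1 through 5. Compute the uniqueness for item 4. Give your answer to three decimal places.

h² = 0.08² + 0.11² + (-0.24)² + 0.83² + (-0.13)² = 0.0064 + 0.0121 + 0.0576 + 0.6889 + 0.0169 = 0.7819
Uniqueness u² = 1 − h² = 1 − 0.7819 = 0.2181

0.218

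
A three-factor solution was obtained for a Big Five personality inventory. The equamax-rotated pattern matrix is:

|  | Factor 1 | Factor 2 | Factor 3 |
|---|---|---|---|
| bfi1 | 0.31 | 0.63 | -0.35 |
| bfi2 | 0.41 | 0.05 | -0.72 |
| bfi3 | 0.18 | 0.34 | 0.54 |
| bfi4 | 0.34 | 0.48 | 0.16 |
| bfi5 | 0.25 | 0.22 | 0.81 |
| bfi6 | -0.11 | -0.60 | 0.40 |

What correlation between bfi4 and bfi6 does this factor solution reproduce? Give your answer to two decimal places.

-0.26

r̂ = Σ λ_i·λ_j across factors = (0.34)(-0.11) + (0.48)(-0.60) + (0.16)(0.40)
  = -0.0374 -0.2880 +0.0640 = -0.2614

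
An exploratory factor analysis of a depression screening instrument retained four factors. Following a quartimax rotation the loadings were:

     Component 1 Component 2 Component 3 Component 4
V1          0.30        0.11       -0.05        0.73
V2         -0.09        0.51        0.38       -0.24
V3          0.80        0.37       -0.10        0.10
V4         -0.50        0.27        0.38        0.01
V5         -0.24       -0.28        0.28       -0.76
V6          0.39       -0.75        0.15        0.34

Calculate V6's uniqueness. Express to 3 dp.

h² = 0.39² + (-0.75)² + 0.15² + 0.34² = 0.1521 + 0.5625 + 0.0225 + 0.1156 = 0.8527
Uniqueness u² = 1 − h² = 1 − 0.8527 = 0.1473

0.147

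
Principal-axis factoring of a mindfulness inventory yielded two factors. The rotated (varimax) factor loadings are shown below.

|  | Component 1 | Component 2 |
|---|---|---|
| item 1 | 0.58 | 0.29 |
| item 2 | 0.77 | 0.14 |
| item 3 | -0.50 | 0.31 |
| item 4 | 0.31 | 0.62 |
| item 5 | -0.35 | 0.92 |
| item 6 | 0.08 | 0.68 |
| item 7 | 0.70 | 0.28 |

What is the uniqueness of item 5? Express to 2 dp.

0.03

h² = (-0.35)² + 0.92² = 0.1225 + 0.8464 = 0.9689
Uniqueness u² = 1 − h² = 1 − 0.9689 = 0.0311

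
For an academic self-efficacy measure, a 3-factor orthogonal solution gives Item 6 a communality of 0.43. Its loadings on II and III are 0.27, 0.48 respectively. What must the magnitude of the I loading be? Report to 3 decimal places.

Under orthogonal rotation h² = Σλ², so λ_I² = h² − (0.3033) = 0.43 − 0.3033 = 0.1267.
|λ| = √0.1267 = 0.3559.

0.356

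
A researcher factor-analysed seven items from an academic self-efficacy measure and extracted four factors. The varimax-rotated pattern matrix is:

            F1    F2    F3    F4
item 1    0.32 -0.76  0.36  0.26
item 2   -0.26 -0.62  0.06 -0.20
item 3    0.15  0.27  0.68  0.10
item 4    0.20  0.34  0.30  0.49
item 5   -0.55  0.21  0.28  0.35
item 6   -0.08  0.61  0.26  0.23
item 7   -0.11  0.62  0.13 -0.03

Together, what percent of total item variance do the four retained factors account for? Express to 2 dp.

Communalities: 0.8772, 0.4956, 0.5678, 0.4857, 0.5475, 0.4990, 0.4143; Σh² = 3.8871.
Total variance with 7 standardized items is 7, so the solution explains 3.8871/7 = 0.5553 = 55.53%.

55.53%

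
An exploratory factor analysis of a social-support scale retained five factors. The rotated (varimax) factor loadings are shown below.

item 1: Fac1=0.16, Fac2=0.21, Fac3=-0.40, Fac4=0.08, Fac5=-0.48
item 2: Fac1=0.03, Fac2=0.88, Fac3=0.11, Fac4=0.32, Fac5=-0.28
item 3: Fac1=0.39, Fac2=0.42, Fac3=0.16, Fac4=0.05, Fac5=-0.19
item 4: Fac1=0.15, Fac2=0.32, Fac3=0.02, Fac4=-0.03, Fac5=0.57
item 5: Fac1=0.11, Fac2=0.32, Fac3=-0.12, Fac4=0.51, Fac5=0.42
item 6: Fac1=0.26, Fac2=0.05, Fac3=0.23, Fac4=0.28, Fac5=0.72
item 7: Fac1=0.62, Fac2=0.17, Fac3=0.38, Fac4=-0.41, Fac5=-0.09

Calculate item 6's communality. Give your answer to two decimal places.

h² = 0.26² + 0.05² + 0.23² + 0.28² + 0.72² = 0.0676 + 0.0025 + 0.0529 + 0.0784 + 0.5184 = 0.7198

0.72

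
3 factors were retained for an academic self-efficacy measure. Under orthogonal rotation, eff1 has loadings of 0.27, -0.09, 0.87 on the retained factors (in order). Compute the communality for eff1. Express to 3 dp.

h² = 0.27² + (-0.09)² + 0.87² = 0.0729 + 0.0081 + 0.7569 = 0.8379

0.838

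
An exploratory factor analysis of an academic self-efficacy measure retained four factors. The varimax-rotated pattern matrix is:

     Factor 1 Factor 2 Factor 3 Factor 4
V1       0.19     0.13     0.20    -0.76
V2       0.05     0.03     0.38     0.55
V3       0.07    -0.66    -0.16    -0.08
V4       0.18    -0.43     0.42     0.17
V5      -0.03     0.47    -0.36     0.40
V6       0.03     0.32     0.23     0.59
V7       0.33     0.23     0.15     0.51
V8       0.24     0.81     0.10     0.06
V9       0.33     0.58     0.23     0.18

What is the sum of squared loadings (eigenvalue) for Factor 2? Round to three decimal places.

2.007

SS loadings for Factor 2 = 0.13² + 0.03² + (-0.66)² + (-0.43)² + 0.47² + 0.32² + 0.23² + 0.81² + 0.58² = 0.0169 + 0.0009 + 0.4356 + 0.1849 + 0.2209 + 0.1024 + 0.0529 + 0.6561 + 0.3364 = 2.0070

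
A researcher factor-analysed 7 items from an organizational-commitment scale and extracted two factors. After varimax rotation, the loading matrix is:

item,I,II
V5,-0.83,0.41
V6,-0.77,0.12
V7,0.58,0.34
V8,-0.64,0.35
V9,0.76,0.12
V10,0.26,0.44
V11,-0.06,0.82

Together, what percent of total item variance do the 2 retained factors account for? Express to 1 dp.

Communalities: 0.8570, 0.6073, 0.4520, 0.5321, 0.5920, 0.2612, 0.6760; Σh² = 3.9776.
Total variance with 7 standardized items is 7, so the solution explains 3.9776/7 = 0.5682 = 56.82%.

56.8%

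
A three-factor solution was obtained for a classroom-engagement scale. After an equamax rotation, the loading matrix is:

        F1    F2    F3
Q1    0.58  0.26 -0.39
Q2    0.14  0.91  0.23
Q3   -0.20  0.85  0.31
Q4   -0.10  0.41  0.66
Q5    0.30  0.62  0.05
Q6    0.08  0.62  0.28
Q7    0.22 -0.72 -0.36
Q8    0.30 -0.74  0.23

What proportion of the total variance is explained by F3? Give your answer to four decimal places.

SS loadings for F3 = (-0.39)² + 0.23² + 0.31² + 0.66² + 0.05² + 0.28² + (-0.36)² + 0.23² = 1.0001
Proportion of variance = 1.0001 / 8 = 0.1250.

0.1250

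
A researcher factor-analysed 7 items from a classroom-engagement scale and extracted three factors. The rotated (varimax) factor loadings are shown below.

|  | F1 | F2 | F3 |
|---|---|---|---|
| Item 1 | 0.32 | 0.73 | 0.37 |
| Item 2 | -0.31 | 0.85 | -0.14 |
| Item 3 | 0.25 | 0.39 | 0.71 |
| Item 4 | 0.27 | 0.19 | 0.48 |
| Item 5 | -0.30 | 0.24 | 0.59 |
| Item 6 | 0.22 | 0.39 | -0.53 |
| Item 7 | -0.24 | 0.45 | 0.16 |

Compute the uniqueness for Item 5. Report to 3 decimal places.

h² = (-0.30)² + 0.24² + 0.59² = 0.0900 + 0.0576 + 0.3481 = 0.4957
Uniqueness u² = 1 − h² = 1 − 0.4957 = 0.5043

0.504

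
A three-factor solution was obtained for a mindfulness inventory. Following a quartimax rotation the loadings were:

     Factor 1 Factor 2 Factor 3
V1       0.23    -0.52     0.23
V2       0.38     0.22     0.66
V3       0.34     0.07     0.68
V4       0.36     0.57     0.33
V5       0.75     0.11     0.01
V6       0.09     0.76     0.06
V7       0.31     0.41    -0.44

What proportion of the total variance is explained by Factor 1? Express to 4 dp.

SS loadings for Factor 1 = 0.23² + 0.38² + 0.34² + 0.36² + 0.75² + 0.09² + 0.31² = 1.1092
Proportion of variance = 1.1092 / 7 = 0.1585.

0.1585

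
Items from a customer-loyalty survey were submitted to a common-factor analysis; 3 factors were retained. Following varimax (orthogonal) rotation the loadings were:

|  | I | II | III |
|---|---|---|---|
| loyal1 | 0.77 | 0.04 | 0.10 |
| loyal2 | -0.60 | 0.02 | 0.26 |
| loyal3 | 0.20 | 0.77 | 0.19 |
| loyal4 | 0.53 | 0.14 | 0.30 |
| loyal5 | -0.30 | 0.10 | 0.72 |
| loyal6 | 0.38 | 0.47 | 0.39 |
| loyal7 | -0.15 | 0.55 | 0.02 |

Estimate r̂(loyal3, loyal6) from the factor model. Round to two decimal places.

0.51

r̂ = Σ λ_i·λ_j across factors = (0.20)(0.38) + (0.77)(0.47) + (0.19)(0.39)
  = +0.0760 +0.3619 +0.0741 = 0.5120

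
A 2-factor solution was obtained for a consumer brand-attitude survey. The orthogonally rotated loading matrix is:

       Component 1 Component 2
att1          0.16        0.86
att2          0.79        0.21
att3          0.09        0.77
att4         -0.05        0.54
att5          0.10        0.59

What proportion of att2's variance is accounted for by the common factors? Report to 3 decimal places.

h² = 0.79² + 0.21² = 0.6241 + 0.0441 = 0.6682

0.668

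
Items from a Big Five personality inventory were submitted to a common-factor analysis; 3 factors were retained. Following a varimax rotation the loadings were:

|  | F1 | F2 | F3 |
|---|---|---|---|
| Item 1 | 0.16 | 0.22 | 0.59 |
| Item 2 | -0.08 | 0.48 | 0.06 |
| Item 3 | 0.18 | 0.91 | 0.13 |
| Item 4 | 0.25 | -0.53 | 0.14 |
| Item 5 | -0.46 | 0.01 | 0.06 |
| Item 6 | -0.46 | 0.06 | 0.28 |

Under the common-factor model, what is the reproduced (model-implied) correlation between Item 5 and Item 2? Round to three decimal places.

0.045

r̂ = Σ λ_i·λ_j across factors = (-0.46)(-0.08) + (0.01)(0.48) + (0.06)(0.06)
  = +0.0368 +0.0048 +0.0036 = 0.0452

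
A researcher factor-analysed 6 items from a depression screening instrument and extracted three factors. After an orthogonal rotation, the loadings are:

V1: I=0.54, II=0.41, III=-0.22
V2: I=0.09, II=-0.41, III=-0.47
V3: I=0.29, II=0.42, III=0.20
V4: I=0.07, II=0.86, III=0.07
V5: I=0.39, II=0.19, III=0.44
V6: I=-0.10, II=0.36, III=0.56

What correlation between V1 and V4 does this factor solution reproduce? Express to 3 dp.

0.375

r̂ = Σ λ_i·λ_j across factors = (0.54)(0.07) + (0.41)(0.86) + (-0.22)(0.07)
  = +0.0378 +0.3526 -0.0154 = 0.3750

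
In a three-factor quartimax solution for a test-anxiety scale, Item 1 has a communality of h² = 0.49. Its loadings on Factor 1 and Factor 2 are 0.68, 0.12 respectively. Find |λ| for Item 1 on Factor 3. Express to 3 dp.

0.115

Under orthogonal rotation h² = Σλ², so λ_Factor 3² = h² − (0.4768) = 0.49 − 0.4768 = 0.0132.
|λ| = √0.0132 = 0.1149.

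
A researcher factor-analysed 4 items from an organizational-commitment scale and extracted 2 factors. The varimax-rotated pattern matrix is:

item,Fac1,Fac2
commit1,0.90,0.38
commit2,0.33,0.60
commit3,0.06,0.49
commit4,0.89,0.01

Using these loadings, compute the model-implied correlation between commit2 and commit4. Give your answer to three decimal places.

r̂ = Σ λ_i·λ_j across factors = (0.33)(0.89) + (0.60)(0.01)
  = +0.2937 +0.0060 = 0.2997

0.300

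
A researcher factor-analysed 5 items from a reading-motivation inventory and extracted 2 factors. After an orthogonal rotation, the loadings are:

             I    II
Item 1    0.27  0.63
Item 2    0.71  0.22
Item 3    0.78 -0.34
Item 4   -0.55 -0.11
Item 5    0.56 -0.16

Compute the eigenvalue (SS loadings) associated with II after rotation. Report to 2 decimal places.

0.60

SS loadings for II = 0.63² + 0.22² + (-0.34)² + (-0.11)² + (-0.16)² = 0.3969 + 0.0484 + 0.1156 + 0.0121 + 0.0256 = 0.5986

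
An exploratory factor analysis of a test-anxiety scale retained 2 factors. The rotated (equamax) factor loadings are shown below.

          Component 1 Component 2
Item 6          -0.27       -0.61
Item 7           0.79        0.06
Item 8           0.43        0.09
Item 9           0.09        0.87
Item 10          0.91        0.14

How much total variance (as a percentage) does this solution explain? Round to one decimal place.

57.6%

SS loadings by factor: 1.7181, 1.1603; total = 2.8784.
Total variance with 5 standardized items is 5, so the solution explains 2.8784/5 = 0.5757 = 57.57%.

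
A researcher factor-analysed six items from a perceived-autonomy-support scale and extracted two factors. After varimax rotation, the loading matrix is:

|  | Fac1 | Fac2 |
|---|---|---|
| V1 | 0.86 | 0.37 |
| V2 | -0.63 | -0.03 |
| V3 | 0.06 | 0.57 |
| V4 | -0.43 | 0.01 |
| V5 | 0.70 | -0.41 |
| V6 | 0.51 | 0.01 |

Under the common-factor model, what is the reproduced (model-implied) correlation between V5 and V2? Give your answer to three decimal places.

r̂ = Σ λ_i·λ_j across factors = (0.70)(-0.63) + (-0.41)(-0.03)
  = -0.4410 +0.0123 = -0.4287

-0.429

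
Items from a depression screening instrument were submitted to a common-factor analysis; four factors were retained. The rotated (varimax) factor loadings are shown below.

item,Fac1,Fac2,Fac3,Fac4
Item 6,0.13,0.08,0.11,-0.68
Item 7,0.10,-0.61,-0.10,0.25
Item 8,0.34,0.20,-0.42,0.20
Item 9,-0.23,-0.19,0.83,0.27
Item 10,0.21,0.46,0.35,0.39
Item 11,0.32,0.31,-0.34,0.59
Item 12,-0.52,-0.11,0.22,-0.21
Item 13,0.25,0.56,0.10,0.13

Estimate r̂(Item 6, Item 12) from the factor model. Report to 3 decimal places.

r̂ = Σ λ_i·λ_j across factors = (0.13)(-0.52) + (0.08)(-0.11) + (0.11)(0.22) + (-0.68)(-0.21)
  = -0.0676 -0.0088 +0.0242 +0.1428 = 0.0906

0.091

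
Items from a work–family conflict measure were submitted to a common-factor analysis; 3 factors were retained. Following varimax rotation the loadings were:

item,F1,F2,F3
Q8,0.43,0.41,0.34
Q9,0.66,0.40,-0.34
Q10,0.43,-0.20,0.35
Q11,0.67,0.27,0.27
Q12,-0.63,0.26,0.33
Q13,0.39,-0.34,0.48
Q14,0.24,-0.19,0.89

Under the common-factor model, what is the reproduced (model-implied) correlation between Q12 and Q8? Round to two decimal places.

r̂ = Σ λ_i·λ_j across factors = (-0.63)(0.43) + (0.26)(0.41) + (0.33)(0.34)
  = -0.2709 +0.1066 +0.1122 = -0.0521

-0.05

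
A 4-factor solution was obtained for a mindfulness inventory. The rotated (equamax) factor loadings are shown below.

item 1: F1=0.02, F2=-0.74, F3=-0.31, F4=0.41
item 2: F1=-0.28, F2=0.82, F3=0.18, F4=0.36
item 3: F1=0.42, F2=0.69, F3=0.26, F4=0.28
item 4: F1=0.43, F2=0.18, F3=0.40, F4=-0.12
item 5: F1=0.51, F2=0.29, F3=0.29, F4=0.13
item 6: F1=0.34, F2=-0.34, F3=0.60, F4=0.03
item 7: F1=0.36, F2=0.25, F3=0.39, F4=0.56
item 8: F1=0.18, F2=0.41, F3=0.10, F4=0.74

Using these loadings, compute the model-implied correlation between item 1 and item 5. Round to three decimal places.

r̂ = Σ λ_i·λ_j across factors = (0.02)(0.51) + (-0.74)(0.29) + (-0.31)(0.29) + (0.41)(0.13)
  = +0.0102 -0.2146 -0.0899 +0.0533 = -0.2410

-0.241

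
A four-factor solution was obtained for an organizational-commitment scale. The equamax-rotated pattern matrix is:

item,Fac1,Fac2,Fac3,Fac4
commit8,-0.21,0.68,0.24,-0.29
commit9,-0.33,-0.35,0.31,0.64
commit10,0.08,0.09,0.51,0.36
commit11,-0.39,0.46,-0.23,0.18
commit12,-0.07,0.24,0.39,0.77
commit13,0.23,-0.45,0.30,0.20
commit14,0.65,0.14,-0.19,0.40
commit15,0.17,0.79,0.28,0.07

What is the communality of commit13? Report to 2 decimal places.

h² = 0.23² + (-0.45)² + 0.30² + 0.20² = 0.0529 + 0.2025 + 0.0900 + 0.0400 = 0.3854

0.39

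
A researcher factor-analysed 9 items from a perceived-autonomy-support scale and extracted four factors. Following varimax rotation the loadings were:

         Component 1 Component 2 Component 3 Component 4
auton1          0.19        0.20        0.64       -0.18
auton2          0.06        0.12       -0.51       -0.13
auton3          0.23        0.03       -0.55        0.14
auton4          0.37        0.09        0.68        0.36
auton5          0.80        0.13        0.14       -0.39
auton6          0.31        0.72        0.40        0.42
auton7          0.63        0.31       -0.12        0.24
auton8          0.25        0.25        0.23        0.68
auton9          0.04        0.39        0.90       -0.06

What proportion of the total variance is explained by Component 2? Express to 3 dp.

0.101

SS loadings for Component 2 = 0.20² + 0.12² + 0.03² + 0.09² + 0.13² + 0.72² + 0.31² + 0.25² + 0.39² = 0.9094
Proportion of variance = 0.9094 / 9 = 0.1010.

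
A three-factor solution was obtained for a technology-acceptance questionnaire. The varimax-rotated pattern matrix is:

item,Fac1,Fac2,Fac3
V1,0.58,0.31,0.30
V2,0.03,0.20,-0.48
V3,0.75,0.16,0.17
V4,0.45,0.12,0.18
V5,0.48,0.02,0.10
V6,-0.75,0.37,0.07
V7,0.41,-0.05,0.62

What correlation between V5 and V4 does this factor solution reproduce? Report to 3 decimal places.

r̂ = Σ λ_i·λ_j across factors = (0.48)(0.45) + (0.02)(0.12) + (0.10)(0.18)
  = +0.2160 +0.0024 +0.0180 = 0.2364

0.236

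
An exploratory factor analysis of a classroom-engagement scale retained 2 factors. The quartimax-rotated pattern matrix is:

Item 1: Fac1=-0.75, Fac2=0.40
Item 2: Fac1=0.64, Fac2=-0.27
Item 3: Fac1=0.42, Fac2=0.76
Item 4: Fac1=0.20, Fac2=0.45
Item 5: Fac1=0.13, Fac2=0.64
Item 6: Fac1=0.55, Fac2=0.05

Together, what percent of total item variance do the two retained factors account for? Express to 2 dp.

48.88%

Communalities: 0.7225, 0.4825, 0.7540, 0.2425, 0.4265, 0.3050; Σh² = 2.9330.
Total variance with 6 standardized items is 6, so the solution explains 2.9330/6 = 0.4888 = 48.88%.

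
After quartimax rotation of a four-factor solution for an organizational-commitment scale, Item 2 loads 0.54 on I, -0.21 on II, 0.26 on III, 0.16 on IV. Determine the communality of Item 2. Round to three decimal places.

h² = 0.54² + (-0.21)² + 0.26² + 0.16² = 0.2916 + 0.0441 + 0.0676 + 0.0256 = 0.4289

0.429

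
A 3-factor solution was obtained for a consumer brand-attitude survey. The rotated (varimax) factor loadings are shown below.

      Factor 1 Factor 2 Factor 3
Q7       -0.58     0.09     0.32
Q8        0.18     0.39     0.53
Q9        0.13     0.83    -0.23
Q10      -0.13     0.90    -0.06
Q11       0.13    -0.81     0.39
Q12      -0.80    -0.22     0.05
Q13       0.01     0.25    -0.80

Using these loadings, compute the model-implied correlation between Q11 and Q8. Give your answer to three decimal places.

r̂ = Σ λ_i·λ_j across factors = (0.13)(0.18) + (-0.81)(0.39) + (0.39)(0.53)
  = +0.0234 -0.3159 +0.2067 = -0.0858

-0.086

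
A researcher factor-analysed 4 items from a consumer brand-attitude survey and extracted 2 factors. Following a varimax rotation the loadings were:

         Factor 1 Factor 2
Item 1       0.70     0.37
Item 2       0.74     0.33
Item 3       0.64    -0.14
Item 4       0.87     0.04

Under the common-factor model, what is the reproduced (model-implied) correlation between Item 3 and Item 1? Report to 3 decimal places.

r̂ = Σ λ_i·λ_j across factors = (0.64)(0.70) + (-0.14)(0.37)
  = +0.4480 -0.0518 = 0.3962

0.396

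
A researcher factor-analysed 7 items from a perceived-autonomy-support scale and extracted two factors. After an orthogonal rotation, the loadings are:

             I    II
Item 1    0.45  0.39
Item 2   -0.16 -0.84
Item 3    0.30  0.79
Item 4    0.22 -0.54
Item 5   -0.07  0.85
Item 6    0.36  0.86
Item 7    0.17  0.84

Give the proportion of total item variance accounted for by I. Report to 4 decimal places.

SS loadings for I = 0.45² + (-0.16)² + 0.30² + 0.22² + (-0.07)² + 0.36² + 0.17² = 0.5299
Proportion of variance = 0.5299 / 7 = 0.0757.

0.0757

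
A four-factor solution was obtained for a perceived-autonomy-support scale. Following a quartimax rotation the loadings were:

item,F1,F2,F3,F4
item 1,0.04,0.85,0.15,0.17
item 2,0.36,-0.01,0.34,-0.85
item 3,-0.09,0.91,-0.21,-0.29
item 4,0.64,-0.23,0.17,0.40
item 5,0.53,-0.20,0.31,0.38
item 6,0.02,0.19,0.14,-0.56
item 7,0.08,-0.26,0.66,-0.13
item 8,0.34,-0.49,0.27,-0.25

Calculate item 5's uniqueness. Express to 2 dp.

h² = 0.53² + (-0.20)² + 0.31² + 0.38² = 0.2809 + 0.0400 + 0.0961 + 0.1444 = 0.5614
Uniqueness u² = 1 − h² = 1 − 0.5614 = 0.4386

0.44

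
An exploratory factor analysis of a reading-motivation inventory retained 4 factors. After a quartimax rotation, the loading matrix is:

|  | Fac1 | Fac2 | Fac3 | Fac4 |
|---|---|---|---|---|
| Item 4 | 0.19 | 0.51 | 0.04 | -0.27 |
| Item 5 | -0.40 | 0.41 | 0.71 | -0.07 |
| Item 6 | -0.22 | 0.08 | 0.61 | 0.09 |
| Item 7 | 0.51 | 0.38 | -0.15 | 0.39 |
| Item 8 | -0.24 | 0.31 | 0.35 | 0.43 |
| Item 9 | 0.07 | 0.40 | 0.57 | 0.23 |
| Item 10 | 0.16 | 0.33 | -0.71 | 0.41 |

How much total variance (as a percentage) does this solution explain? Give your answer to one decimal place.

SS loadings by factor: 0.5927, 0.9440, 1.8518, 0.6439; total = 4.0324.
Total variance with 7 standardized items is 7, so the solution explains 4.0324/7 = 0.5761 = 57.61%.

57.6%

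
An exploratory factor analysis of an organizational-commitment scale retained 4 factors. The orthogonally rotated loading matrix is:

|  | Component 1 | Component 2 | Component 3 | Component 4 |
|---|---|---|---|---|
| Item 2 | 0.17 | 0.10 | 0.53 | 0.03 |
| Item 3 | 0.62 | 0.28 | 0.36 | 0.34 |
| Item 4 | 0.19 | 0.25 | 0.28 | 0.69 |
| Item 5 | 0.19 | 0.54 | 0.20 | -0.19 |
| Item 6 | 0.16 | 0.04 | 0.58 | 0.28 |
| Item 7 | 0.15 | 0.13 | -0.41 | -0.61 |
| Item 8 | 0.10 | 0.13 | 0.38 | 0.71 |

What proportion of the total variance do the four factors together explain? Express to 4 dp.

0.5404

SS loadings by factor: 0.5436, 0.4779, 1.1778, 1.5833; total = 3.7826.
Total variance with 7 standardized items is 7, so the solution explains 3.7826/7 = 0.5404.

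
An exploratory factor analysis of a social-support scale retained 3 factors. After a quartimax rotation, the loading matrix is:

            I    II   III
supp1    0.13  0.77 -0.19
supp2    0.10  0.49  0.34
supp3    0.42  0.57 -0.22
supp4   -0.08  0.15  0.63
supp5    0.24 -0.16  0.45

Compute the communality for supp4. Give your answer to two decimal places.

0.43

h² = (-0.08)² + 0.15² + 0.63² = 0.0064 + 0.0225 + 0.3969 = 0.4258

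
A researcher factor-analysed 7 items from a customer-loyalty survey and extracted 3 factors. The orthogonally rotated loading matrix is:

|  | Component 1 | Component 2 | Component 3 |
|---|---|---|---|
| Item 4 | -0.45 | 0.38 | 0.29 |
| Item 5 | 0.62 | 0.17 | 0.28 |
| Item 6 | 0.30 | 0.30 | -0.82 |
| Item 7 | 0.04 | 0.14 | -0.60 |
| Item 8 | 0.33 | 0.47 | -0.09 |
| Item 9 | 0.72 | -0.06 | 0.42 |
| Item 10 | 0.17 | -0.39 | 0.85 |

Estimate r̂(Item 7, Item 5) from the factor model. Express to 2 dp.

r̂ = Σ λ_i·λ_j across factors = (0.04)(0.62) + (0.14)(0.17) + (-0.60)(0.28)
  = +0.0248 +0.0238 -0.1680 = -0.1194

-0.12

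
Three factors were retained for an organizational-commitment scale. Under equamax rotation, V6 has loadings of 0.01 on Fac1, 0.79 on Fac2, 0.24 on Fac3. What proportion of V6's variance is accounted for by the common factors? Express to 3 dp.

0.682

h² = 0.01² + 0.79² + 0.24² = 0.0001 + 0.6241 + 0.0576 = 0.6818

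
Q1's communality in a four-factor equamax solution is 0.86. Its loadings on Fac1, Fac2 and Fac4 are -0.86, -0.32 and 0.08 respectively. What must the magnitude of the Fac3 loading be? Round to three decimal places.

0.108

Under orthogonal rotation h² = Σλ², so λ_Fac3² = h² − (0.8484) = 0.86 − 0.8484 = 0.0116.
|λ| = √0.0116 = 0.1077.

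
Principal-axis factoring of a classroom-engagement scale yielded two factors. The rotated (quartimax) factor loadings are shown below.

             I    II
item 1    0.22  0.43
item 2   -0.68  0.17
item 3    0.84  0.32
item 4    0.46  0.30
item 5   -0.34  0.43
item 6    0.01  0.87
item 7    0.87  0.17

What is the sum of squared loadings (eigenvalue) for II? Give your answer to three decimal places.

1.377

SS loadings for II = 0.43² + 0.17² + 0.32² + 0.30² + 0.43² + 0.87² + 0.17² = 0.1849 + 0.0289 + 0.1024 + 0.0900 + 0.1849 + 0.7569 + 0.0289 = 1.3769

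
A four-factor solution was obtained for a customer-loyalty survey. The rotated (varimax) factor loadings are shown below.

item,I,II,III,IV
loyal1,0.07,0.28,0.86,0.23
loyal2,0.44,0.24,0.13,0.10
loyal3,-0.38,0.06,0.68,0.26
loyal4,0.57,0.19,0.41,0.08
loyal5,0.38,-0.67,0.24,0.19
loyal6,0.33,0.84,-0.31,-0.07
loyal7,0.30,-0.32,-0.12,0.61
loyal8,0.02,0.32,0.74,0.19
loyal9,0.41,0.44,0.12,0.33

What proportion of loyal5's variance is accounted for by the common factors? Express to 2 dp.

0.69

h² = 0.38² + (-0.67)² + 0.24² + 0.19² = 0.1444 + 0.4489 + 0.0576 + 0.0361 = 0.6870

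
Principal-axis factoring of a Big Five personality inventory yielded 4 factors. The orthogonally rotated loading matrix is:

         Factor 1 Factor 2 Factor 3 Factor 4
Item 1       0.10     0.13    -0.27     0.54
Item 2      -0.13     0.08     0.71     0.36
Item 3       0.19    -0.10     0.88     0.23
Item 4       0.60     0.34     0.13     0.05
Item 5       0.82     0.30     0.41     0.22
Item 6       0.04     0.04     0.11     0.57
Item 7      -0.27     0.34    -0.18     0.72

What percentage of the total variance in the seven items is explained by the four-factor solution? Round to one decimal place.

63.9%

SS loadings by factor: 1.1699, 0.3561, 1.5809, 1.3683; total = 4.4752.
Total variance with 7 standardized items is 7, so the solution explains 4.4752/7 = 0.6393 = 63.93%.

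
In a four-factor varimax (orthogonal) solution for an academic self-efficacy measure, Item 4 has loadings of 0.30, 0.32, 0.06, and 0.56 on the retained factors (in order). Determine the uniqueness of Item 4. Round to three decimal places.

0.490

h² = 0.30² + 0.32² + 0.06² + 0.56² = 0.0900 + 0.1024 + 0.0036 + 0.3136 = 0.5096
Uniqueness u² = 1 − h² = 1 − 0.5096 = 0.4904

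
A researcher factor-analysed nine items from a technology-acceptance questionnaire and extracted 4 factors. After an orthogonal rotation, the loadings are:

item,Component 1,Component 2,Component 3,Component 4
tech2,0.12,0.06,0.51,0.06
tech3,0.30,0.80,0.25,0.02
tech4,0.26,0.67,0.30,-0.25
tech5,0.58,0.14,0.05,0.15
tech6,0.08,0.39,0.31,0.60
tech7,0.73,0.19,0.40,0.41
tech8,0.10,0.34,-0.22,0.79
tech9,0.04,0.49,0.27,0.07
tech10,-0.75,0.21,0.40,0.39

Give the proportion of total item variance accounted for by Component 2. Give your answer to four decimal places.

SS loadings for Component 2 = 0.06² + 0.80² + 0.67² + 0.14² + 0.39² + 0.19² + 0.34² + 0.49² + 0.21² = 1.7001
Proportion of variance = 1.7001 / 9 = 0.1889.

0.1889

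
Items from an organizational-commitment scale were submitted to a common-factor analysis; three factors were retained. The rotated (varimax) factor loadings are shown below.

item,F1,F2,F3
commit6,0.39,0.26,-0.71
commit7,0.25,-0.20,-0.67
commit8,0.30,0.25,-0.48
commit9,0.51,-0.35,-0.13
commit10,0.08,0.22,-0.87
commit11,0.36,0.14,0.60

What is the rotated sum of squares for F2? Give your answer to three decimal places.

SS loadings for F2 = 0.26² + (-0.20)² + 0.25² + (-0.35)² + 0.22² + 0.14² = 0.0676 + 0.0400 + 0.0625 + 0.1225 + 0.0484 + 0.0196 = 0.3606

0.361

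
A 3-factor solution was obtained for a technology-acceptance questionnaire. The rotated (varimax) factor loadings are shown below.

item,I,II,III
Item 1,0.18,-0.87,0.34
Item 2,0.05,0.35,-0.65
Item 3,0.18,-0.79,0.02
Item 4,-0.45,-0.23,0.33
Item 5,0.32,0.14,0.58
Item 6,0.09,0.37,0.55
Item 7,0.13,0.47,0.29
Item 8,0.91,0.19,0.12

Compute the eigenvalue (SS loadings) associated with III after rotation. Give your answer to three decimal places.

1.385

SS loadings for III = 0.34² + (-0.65)² + 0.02² + 0.33² + 0.58² + 0.55² + 0.29² + 0.12² = 0.1156 + 0.4225 + 0.0004 + 0.1089 + 0.3364 + 0.3025 + 0.0841 + 0.0144 = 1.3848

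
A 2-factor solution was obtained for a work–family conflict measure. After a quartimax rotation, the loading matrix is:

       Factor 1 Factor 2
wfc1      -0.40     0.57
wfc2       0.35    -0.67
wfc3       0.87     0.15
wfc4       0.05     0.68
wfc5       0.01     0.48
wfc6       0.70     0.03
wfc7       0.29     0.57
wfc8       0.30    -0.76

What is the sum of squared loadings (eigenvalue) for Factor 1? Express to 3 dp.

1.706

SS loadings for Factor 1 = (-0.40)² + 0.35² + 0.87² + 0.05² + 0.01² + 0.70² + 0.29² + 0.30² = 0.1600 + 0.1225 + 0.7569 + 0.0025 + 0.0001 + 0.4900 + 0.0841 + 0.0900 = 1.7061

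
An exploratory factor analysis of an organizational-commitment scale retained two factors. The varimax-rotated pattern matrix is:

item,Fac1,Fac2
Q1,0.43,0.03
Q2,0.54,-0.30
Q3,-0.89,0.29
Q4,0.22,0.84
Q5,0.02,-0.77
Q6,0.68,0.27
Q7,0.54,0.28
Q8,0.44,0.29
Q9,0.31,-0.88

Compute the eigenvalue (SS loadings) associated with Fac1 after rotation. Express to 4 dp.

2.3611

SS loadings for Fac1 = 0.43² + 0.54² + (-0.89)² + 0.22² + 0.02² + 0.68² + 0.54² + 0.44² + 0.31² = 0.1849 + 0.2916 + 0.7921 + 0.0484 + 0.0004 + 0.4624 + 0.2916 + 0.1936 + 0.0961 = 2.3611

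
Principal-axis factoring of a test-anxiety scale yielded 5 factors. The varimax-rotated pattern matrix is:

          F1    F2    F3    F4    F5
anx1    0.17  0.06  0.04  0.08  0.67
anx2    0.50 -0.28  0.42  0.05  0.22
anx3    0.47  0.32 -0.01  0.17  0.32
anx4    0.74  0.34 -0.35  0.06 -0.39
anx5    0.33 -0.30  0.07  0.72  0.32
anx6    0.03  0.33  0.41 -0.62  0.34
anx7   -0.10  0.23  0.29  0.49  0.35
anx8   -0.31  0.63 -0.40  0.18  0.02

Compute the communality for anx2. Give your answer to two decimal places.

h² = 0.50² + (-0.28)² + 0.42² + 0.05² + 0.22² = 0.2500 + 0.0784 + 0.1764 + 0.0025 + 0.0484 = 0.5557

0.56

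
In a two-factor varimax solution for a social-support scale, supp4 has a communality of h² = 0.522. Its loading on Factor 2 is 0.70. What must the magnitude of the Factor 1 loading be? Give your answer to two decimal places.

0.18

Under orthogonal rotation h² = Σλ², so λ_Factor 1² = h² − (0.4900) = 0.522 − 0.4900 = 0.0320.
|λ| = √0.0320 = 0.1789.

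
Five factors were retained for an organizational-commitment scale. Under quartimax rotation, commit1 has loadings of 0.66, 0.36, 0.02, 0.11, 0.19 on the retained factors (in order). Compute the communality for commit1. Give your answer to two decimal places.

h² = 0.66² + 0.36² + 0.02² + 0.11² + 0.19² = 0.4356 + 0.1296 + 0.0004 + 0.0121 + 0.0361 = 0.6138

0.61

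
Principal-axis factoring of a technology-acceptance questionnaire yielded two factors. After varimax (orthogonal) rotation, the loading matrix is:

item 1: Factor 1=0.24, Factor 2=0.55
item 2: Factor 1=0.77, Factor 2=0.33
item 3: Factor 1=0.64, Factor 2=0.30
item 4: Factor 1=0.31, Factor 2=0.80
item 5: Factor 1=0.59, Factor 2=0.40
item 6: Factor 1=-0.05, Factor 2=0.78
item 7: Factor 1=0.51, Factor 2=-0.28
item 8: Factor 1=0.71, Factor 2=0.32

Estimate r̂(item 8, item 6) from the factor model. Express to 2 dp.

0.21

r̂ = Σ λ_i·λ_j across factors = (0.71)(-0.05) + (0.32)(0.78)
  = -0.0355 +0.2496 = 0.2141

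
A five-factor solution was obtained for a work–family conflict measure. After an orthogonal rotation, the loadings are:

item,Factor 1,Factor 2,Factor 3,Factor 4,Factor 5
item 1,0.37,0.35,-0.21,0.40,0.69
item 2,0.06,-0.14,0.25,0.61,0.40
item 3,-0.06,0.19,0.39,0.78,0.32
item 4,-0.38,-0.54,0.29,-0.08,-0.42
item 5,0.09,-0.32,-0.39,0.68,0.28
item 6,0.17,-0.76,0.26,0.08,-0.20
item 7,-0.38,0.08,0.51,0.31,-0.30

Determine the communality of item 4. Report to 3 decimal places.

0.703

h² = (-0.38)² + (-0.54)² + 0.29² + (-0.08)² + (-0.42)² = 0.1444 + 0.2916 + 0.0841 + 0.0064 + 0.1764 = 0.7029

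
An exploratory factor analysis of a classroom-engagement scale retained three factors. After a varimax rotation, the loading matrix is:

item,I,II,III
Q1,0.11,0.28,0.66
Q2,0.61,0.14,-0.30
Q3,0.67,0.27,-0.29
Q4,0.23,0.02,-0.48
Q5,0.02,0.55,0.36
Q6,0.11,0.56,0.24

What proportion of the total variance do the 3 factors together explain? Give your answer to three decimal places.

0.452

SS loadings by factor: 0.8985, 0.7874, 1.0273; total = 2.7132.
Total variance with 6 standardized items is 6, so the solution explains 2.7132/6 = 0.4522.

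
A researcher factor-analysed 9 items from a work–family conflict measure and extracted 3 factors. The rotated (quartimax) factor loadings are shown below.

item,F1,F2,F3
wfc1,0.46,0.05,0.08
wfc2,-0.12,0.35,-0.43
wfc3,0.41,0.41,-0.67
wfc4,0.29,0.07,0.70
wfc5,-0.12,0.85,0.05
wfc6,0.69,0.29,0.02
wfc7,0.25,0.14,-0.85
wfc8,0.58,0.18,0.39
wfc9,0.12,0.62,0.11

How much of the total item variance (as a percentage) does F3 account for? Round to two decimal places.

22.44%

SS loadings for F3 = 0.08² + (-0.43)² + (-0.67)² + 0.70² + 0.05² + 0.02² + (-0.85)² + 0.39² + 0.11² = 2.0198
With 9 standardized items, total variance = 9. Proportion = 2.0198/9 = 0.2244 → 22.44%.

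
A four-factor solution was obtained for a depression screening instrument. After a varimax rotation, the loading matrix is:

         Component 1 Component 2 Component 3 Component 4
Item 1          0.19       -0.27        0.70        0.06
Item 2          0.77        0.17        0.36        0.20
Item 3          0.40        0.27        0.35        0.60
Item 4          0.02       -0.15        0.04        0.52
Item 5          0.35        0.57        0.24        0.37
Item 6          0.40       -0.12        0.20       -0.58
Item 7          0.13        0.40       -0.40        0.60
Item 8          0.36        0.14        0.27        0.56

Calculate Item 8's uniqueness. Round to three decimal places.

0.464

h² = 0.36² + 0.14² + 0.27² + 0.56² = 0.1296 + 0.0196 + 0.0729 + 0.3136 = 0.5357
Uniqueness u² = 1 − h² = 1 − 0.5357 = 0.4643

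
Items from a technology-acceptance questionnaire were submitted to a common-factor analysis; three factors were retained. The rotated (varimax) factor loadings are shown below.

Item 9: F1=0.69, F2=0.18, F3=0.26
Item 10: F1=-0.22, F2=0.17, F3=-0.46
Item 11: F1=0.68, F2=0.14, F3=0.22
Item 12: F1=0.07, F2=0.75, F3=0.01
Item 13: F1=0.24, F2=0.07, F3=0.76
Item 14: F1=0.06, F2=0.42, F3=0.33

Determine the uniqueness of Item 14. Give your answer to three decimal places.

0.711

h² = 0.06² + 0.42² + 0.33² = 0.0036 + 0.1764 + 0.1089 = 0.2889
Uniqueness u² = 1 − h² = 1 − 0.2889 = 0.7111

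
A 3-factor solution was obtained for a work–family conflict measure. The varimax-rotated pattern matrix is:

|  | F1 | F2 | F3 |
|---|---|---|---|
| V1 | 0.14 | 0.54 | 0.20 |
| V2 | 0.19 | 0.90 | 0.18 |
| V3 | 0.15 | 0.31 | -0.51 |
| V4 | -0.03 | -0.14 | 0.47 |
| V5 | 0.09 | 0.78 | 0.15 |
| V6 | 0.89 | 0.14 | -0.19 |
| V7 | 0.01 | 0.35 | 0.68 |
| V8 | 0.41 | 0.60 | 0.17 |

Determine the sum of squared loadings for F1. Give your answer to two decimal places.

SS loadings for F1 = 0.14² + 0.19² + 0.15² + (-0.03)² + 0.09² + 0.89² + 0.01² + 0.41² = 0.0196 + 0.0361 + 0.0225 + 0.0009 + 0.0081 + 0.7921 + 0.0001 + 0.1681 = 1.0475

1.05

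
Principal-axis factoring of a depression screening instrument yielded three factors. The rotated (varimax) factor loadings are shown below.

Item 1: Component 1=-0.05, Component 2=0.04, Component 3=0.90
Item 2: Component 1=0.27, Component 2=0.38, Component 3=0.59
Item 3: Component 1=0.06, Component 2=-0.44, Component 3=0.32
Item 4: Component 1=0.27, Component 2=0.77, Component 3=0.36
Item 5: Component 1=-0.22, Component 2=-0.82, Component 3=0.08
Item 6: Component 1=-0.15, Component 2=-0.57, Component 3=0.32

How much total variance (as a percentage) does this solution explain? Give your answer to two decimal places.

60.86%

SS loadings by factor: 0.2228, 1.9298, 1.4989; total = 3.6515.
Total variance with 6 standardized items is 6, so the solution explains 3.6515/6 = 0.6086 = 60.86%.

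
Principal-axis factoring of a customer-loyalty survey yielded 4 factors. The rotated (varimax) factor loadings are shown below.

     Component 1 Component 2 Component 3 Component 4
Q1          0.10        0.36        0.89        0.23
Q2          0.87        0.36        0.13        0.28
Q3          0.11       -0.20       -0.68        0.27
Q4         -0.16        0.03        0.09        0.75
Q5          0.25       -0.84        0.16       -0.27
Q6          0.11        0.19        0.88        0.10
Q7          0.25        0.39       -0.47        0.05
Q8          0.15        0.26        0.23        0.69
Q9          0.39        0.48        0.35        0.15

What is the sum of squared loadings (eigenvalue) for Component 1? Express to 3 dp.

SS loadings for Component 1 = 0.10² + 0.87² + 0.11² + (-0.16)² + 0.25² + 0.11² + 0.25² + 0.15² + 0.39² = 0.0100 + 0.7569 + 0.0121 + 0.0256 + 0.0625 + 0.0121 + 0.0625 + 0.0225 + 0.1521 = 1.1163

1.116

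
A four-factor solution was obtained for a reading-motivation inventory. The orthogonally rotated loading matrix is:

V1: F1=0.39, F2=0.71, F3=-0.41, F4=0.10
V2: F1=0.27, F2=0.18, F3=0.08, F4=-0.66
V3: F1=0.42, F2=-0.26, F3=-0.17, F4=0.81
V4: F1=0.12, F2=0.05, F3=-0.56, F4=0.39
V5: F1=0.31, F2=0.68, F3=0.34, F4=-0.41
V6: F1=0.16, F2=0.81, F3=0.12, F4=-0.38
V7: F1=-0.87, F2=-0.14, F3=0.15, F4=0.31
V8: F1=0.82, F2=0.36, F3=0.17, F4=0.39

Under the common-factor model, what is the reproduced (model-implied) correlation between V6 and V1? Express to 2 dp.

r̂ = Σ λ_i·λ_j across factors = (0.16)(0.39) + (0.81)(0.71) + (0.12)(-0.41) + (-0.38)(0.10)
  = +0.0624 +0.5751 -0.0492 -0.0380 = 0.5503

0.55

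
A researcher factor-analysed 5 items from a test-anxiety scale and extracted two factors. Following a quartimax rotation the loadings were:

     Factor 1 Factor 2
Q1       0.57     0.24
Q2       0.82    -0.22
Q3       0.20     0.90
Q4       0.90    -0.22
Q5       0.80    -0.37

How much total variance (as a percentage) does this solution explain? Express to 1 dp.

Communalities: 0.3825, 0.7208, 0.8500, 0.8584, 0.7769; Σh² = 3.5886.
Total variance with 5 standardized items is 5, so the solution explains 3.5886/5 = 0.7177 = 71.77%.

71.8%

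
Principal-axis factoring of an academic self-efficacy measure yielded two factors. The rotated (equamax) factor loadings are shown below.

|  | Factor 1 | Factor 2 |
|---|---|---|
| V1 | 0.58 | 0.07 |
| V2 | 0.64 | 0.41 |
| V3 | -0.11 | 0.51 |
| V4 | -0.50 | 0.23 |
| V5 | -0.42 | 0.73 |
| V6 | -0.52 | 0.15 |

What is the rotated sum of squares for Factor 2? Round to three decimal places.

1.041

SS loadings for Factor 2 = 0.07² + 0.41² + 0.51² + 0.23² + 0.73² + 0.15² = 0.0049 + 0.1681 + 0.2601 + 0.0529 + 0.5329 + 0.0225 = 1.0414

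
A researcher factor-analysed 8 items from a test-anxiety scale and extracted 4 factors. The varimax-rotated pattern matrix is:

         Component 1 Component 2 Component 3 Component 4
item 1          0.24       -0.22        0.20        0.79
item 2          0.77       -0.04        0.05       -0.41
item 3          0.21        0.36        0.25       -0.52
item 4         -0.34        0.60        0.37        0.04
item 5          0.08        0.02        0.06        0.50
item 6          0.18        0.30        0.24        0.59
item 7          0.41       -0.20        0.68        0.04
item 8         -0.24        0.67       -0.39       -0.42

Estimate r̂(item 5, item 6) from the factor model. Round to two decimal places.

0.33

r̂ = Σ λ_i·λ_j across factors = (0.08)(0.18) + (0.02)(0.30) + (0.06)(0.24) + (0.50)(0.59)
  = +0.0144 +0.0060 +0.0144 +0.2950 = 0.3298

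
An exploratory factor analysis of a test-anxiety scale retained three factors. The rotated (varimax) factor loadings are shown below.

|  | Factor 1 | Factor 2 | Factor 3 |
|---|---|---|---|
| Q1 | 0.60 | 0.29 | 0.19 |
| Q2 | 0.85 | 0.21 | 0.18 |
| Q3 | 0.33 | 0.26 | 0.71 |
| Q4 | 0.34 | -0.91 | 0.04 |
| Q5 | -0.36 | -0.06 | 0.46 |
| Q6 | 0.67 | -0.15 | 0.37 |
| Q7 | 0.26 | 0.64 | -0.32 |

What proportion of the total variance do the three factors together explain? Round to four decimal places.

SS loadings by factor: 1.9531, 1.4596, 1.0251; total = 4.4378.
Total variance with 7 standardized items is 7, so the solution explains 4.4378/7 = 0.6340.

0.6340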